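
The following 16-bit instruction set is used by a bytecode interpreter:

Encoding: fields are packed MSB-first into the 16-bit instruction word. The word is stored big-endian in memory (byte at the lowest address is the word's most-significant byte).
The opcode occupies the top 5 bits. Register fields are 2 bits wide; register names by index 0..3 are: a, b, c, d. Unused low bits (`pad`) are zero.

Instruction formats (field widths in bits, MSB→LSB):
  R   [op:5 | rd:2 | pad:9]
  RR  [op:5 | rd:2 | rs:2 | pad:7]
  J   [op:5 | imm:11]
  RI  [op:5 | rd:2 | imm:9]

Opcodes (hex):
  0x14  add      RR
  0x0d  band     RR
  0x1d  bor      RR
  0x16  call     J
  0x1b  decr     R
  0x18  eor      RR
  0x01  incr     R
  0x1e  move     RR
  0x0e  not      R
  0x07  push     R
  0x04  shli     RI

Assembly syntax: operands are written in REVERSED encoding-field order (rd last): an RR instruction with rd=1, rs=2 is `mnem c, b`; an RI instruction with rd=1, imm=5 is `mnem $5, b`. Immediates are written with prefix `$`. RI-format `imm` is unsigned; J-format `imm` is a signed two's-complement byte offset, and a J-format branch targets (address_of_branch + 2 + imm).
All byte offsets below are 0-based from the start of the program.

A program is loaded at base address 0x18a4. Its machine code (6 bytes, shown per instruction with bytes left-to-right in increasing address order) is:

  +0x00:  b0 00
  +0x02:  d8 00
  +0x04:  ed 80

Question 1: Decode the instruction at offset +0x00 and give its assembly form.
call $0

off 0x00: read b0 00 as big → 0xb000
  opcode bits[15:11]=0x16: call/J
  imm: (w>>0)&0x7ff=0x0 → $0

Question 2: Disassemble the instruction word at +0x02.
decr a

+0x02: d8 00 ⇒ word 0xd800 (big)
  opcode bits[15:11]=0x1b: decr/R
  [10:9] rd=0 = a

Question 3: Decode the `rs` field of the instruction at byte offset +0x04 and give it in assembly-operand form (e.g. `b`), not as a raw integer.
d

[04] ed 80 → 0xed80
  op=0xed80>>11=0x1d ⇒ bor (RR)
  [10:9] rd=2 = c
  [8:7] rs=3 = d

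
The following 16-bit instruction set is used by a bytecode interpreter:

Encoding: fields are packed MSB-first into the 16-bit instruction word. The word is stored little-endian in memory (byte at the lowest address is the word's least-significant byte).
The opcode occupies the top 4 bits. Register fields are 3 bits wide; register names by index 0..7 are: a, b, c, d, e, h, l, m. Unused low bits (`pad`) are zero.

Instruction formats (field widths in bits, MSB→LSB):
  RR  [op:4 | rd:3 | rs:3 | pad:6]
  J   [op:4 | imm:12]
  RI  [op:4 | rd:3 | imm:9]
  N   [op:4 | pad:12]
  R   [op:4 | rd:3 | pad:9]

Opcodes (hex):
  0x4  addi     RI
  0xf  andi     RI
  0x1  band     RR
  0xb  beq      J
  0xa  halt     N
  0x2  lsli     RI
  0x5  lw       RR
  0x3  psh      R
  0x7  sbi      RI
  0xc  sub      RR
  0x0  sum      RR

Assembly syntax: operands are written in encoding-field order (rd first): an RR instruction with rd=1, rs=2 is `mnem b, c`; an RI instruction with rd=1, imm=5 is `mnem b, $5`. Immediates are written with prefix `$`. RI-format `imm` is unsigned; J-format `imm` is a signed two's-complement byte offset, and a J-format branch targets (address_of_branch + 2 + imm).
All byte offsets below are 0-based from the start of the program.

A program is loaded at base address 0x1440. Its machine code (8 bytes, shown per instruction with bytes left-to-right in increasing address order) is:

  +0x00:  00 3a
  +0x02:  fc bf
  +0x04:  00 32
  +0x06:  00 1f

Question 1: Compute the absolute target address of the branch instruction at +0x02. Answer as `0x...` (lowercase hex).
off 0x02: read fc bf as little → 0xbffc
  op=0xbffc>>12=0xb ⇒ beq (J)
  imm: (w>>0)&0xfff=0xffc (s12→-4) → $-4
  target = base 0x1440 + off 0x02 + 2 + imm -4 = 0x1440

0x1440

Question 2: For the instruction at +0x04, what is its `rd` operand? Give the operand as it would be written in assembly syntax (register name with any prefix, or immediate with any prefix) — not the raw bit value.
[04] 00 32 → 0x3200
  top 4b → 0x3 → psh [R]
  rd@[11:9]=0x1 ⇒ b

b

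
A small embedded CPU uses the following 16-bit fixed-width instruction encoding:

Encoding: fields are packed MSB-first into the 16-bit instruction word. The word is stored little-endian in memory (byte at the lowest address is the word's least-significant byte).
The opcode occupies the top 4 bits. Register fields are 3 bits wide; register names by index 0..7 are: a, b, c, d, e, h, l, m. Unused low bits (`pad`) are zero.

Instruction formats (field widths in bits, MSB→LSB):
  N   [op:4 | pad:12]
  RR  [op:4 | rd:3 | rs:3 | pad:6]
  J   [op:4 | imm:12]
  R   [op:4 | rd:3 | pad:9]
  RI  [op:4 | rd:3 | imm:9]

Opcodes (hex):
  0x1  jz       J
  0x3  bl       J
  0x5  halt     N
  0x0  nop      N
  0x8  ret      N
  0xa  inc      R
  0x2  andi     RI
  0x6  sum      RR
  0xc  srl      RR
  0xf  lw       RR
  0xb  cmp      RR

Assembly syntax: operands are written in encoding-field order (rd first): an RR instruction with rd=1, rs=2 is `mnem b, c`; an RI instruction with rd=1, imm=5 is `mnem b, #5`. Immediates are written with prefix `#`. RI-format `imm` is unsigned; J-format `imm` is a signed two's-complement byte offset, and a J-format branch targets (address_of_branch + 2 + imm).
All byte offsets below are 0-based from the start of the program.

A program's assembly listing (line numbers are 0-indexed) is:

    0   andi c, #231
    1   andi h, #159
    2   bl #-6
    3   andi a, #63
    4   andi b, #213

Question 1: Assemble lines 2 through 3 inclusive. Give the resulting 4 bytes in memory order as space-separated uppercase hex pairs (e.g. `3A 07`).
FA 3F 3F 20

line 2 (bl): pack op=0x3:4|imm=-6:12 = 0x3ffa; little→ fa 3f
line 3 (andi): pack op=0x2:4|rd=0:3|imm=63:9 = 0x203f; little→ 3f 20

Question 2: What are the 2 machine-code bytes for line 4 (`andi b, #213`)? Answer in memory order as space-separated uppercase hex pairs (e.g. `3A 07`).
4. andi fields op=0x2:4|rd=1:3|imm=213:9 → word 22d5h → d5 22

D5 22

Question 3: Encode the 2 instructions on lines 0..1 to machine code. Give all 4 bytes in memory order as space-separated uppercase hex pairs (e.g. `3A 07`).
E7 24 9F 2A

0. andi fields op=0x2:4|rd=2:3|imm=231:9 → word 24e7h → e7 24
1. andi fields op=0x2:4|rd=5:3|imm=159:9 → word 2a9fh → 9f 2a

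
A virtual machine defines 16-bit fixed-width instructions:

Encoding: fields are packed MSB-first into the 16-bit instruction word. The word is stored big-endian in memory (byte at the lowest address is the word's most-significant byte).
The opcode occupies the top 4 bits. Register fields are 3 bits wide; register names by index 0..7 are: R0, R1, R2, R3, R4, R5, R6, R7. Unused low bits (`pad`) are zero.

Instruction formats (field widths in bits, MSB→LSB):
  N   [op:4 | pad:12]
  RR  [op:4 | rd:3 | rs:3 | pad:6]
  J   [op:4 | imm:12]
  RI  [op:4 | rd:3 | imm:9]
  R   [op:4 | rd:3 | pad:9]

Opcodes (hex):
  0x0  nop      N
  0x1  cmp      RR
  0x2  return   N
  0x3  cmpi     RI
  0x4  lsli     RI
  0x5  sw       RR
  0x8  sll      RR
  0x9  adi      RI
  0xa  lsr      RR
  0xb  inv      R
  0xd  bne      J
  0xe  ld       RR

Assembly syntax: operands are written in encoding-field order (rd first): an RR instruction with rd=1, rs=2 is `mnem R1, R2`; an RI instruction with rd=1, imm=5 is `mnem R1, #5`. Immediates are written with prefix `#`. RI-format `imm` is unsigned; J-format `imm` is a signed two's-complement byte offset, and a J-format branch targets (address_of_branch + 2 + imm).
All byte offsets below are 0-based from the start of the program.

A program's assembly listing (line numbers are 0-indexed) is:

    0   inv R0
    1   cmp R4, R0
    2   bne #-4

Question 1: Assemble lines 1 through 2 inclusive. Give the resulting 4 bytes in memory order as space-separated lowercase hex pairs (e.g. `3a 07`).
18 00 df fc

1. cmp fields op=0x1:4|rd=4:3|rs=0:3|pad=0:6 → word 1800h → 18 00
2. bne fields op=0xd:4|imm=-4:12 → word dffch → df fc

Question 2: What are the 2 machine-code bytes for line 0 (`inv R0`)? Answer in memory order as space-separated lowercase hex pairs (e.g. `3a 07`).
line 0 (inv): pack op=0xb:4|rd=0:3|pad=0:9 = 0xb000; big→ b0 00

b0 00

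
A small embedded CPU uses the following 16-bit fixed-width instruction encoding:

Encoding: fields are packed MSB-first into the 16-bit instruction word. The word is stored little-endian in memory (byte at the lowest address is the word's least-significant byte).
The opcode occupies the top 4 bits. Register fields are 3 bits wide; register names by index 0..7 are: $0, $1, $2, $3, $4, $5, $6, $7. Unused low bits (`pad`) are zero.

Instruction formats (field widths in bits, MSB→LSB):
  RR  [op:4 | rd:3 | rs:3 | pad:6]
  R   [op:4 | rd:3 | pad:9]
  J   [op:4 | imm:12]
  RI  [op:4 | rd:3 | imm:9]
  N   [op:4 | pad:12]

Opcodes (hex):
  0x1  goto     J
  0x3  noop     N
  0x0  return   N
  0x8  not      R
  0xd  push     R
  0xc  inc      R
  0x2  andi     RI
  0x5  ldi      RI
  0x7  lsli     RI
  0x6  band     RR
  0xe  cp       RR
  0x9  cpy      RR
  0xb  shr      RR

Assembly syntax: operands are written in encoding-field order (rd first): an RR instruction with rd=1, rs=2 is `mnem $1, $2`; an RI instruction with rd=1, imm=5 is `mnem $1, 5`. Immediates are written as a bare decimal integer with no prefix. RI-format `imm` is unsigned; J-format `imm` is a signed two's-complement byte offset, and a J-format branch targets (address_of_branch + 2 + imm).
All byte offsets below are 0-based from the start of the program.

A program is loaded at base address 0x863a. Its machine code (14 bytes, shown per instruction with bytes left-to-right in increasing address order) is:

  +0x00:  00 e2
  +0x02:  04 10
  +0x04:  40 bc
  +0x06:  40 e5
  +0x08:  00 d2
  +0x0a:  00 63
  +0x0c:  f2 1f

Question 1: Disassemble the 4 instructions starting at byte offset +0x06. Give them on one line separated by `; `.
cp $2, $5; push $1; band $1, $4; goto -14

@+06  little-endian(40 e5) = 0xe540
  top 4b → 0xe → cp [RR]
  [11:9] rd=2 = $2
  [8:6] rs=5 = $5
@+08  little-endian(00 d2) = 0xd200
  top 4b → 0xd → push [R]
  [11:9] rd=1 = $1
@+0a  little-endian(00 63) = 0x6300
  top 4b → 0x6 → band [RR]
  [11:9] rd=1 = $1
  [8:6] rs=4 = $4
@+0c  little-endian(f2 1f) = 0x1ff2
  top 4b → 0x1 → goto [J]
  [11:0] imm=4082 (s12→-14) = -14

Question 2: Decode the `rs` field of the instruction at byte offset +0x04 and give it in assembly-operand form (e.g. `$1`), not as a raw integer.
$1

[04] 40 bc → 0xbc40
  opcode bits[15:12]=0xb: shr/RR
  [11:9] rd=6 = $6
  [8:6] rs=1 = $1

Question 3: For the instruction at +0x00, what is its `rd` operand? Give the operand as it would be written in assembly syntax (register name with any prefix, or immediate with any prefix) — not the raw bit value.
off 0x00: read 00 e2 as little → 0xe200
  top 4b → 0xe → cp [RR]
  [11:9] rd=1 = $1
  [8:6] rs=0 = $0

$1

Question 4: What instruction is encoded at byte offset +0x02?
@+02  little-endian(04 10) = 0x1004
  top 4b → 0x1 → goto [J]
  [11:0] imm=4 = 4

goto 4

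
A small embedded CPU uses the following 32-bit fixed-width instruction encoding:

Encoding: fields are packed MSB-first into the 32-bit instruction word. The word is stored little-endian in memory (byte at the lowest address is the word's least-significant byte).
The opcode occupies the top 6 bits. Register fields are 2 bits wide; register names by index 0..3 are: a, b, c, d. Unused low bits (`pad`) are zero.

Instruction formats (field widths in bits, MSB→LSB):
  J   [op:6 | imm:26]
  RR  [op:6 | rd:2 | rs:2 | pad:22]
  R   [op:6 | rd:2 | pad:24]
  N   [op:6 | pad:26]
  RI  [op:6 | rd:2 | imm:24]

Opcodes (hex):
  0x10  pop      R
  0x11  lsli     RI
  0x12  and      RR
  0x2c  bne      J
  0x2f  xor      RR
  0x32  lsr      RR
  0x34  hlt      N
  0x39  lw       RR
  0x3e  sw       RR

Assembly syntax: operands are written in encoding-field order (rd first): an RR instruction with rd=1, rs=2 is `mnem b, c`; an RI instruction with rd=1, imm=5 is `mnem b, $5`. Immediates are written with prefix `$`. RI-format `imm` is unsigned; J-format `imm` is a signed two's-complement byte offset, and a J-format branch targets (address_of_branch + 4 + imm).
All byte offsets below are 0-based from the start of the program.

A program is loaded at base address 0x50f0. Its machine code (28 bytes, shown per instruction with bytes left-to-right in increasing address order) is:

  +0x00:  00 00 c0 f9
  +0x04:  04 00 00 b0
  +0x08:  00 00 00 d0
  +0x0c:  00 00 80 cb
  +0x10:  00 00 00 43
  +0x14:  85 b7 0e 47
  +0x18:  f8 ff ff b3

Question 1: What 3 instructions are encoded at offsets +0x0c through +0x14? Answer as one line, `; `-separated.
off 0x0c: read 00 00 80 cb as little → 0xcb800000
  top 6b → 0x32 → lsr [RR]
  rd: (w>>24)&0x3=0x3 → d
  rs: (w>>22)&0x3=0x2 → c
off 0x10: read 00 00 00 43 as little → 0x43000000
  top 6b → 0x10 → pop [R]
  rd: (w>>24)&0x3=0x3 → d
off 0x14: read 85 b7 0e 47 as little → 0x470eb785
  top 6b → 0x11 → lsli [RI]
  rd: (w>>24)&0x3=0x3 → d
  imm: (w>>0)&0xffffff=0xeb785 → $964485

lsr d, c; pop d; lsli d, $964485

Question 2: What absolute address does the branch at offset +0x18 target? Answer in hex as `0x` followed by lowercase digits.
@+18  little-endian(f8 ff ff b3) = 0xb3fffff8
  op=0xb3fffff8>>26=0x2c ⇒ bne (J)
  [25:0] imm=67108856 (s26→-8) = $-8
  target = base 0x50f0 + off 0x18 + 4 + imm -8 = 0x5104

0x5104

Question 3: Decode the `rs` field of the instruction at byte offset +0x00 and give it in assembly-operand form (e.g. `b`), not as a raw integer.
d

+0x00: 00 00 c0 f9 ⇒ word 0xf9c00000 (little)
  top 6b → 0x3e → sw [RR]
  rd@[25:24]=0x1 ⇒ b
  rs@[23:22]=0x3 ⇒ d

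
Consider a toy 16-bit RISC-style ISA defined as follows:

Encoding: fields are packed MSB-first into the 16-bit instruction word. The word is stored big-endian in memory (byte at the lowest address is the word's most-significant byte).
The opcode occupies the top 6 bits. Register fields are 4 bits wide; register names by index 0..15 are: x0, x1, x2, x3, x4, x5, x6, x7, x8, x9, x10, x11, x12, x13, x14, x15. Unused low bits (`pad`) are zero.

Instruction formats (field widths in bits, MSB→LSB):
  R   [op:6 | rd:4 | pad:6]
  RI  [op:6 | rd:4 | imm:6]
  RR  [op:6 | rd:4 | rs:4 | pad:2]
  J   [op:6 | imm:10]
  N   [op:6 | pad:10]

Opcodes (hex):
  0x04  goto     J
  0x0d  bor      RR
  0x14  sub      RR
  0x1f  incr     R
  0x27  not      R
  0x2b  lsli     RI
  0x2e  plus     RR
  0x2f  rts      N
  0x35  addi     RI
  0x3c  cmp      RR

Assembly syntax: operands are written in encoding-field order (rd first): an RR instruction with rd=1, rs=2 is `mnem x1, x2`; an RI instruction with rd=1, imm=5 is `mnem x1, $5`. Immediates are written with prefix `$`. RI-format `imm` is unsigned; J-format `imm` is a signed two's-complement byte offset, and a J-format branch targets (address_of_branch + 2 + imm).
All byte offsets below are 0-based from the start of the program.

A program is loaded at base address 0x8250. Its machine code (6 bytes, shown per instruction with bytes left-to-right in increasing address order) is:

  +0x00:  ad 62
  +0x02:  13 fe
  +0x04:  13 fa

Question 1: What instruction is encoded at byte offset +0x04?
[04] 13 fa → 0x13fa
  op=0x13fa>>10=0x4 ⇒ goto (J)
  [9:0] imm=1018 (s10→-6) = $-6

goto $-6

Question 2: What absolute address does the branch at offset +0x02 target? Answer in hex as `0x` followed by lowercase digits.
+0x02: 13 fe ⇒ word 0x13fe (big)
  op=0x13fe>>10=0x4 ⇒ goto (J)
  [9:0] imm=1022 (s10→-2) = $-2
  target = base 0x8250 + off 0x02 + 2 + imm -2 = 0x8252

0x8252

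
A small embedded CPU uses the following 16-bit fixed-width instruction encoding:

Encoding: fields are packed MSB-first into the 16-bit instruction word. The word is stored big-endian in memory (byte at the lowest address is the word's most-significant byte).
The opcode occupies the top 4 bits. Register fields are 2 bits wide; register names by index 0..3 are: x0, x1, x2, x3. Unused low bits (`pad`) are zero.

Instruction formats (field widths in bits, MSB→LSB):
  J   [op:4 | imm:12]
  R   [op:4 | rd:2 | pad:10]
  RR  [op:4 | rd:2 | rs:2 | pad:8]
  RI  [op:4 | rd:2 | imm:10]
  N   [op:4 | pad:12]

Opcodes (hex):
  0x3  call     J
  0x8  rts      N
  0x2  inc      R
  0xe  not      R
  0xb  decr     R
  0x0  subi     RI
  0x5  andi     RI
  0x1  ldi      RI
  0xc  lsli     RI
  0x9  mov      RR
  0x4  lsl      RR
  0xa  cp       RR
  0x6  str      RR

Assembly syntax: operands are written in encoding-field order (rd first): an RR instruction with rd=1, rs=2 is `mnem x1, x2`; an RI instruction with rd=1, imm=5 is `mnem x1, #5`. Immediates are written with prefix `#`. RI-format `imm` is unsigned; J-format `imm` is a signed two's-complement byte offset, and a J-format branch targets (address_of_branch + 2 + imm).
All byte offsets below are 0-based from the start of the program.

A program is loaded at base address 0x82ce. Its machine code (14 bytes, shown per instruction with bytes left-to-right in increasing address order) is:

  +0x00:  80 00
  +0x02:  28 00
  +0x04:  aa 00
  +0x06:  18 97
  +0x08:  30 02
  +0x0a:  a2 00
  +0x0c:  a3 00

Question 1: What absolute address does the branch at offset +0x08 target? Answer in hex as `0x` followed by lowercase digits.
@+08  big-endian(30 02) = 0x3002
  op=0x3002>>12=0x3 ⇒ call (J)
  imm: (w>>0)&0xfff=0x2 → #2
  target = base 0x82ce + off 0x08 + 2 + imm 2 = 0x82da

0x82da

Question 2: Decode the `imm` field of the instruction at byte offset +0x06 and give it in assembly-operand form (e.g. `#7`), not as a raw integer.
off 0x06: read 18 97 as big → 0x1897
  op=0x1897>>12=0x1 ⇒ ldi (RI)
  rd@[11:10]=0x2 ⇒ x2
  imm@[9:0]=0x97 ⇒ #151

#151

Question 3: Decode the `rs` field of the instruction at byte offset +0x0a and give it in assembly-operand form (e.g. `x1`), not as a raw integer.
x2

[0a] a2 00 → 0xa200
  op=0xa200>>12=0xa ⇒ cp (RR)
  [11:10] rd=0 = x0
  [9:8] rs=2 = x2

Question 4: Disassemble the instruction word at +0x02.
off 0x02: read 28 00 as big → 0x2800
  op=0x2800>>12=0x2 ⇒ inc (R)
  rd@[11:10]=0x2 ⇒ x2

inc x2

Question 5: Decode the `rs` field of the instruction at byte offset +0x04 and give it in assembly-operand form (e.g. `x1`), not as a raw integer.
x2

+0x04: aa 00 ⇒ word 0xaa00 (big)
  opcode bits[15:12]=0xa: cp/RR
  rd@[11:10]=0x2 ⇒ x2
  rs@[9:8]=0x2 ⇒ x2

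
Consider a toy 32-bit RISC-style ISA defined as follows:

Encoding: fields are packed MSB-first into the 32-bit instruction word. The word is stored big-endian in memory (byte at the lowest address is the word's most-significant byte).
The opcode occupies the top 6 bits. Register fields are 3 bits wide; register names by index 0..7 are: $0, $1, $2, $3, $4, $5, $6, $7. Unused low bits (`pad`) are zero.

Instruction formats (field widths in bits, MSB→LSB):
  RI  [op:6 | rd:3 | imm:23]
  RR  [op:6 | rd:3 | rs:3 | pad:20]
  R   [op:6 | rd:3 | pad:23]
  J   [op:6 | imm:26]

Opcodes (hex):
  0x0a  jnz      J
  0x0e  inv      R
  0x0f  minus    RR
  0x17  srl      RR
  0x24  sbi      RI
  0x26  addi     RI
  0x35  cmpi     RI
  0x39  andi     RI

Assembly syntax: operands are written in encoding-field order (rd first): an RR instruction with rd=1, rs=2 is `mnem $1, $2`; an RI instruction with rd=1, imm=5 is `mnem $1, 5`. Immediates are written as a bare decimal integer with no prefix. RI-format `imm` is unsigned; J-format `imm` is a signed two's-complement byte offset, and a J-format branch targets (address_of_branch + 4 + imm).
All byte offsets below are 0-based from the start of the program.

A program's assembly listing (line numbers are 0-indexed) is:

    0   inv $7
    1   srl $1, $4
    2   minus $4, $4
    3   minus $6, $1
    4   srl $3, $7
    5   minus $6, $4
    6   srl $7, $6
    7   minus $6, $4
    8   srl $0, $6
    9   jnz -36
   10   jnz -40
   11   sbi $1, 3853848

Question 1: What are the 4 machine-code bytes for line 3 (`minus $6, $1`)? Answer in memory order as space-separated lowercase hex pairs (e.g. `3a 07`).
line 3 (minus): pack op=0xf:6|rd=6:3|rs=1:3|pad=0:20 = 0x3f100000; big→ 3f 10 00 00

3f 10 00 00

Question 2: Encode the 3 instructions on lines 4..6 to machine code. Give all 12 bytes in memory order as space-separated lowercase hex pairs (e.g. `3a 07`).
5d f0 00 00 3f 40 00 00 5f e0 00 00

line 4 (srl): pack op=0x17:6|rd=3:3|rs=7:3|pad=0:20 = 0x5df00000; big→ 5d f0 00 00
line 5 (minus): pack op=0xf:6|rd=6:3|rs=4:3|pad=0:20 = 0x3f400000; big→ 3f 40 00 00
line 6 (srl): pack op=0x17:6|rd=7:3|rs=6:3|pad=0:20 = 0x5fe00000; big→ 5f e0 00 00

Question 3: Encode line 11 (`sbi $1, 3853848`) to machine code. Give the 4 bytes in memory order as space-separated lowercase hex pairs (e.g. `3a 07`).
90 ba ce 18

11. sbi fields op=0x24:6|rd=1:3|imm=3853848:23 → word 90bace18h → 90 ba ce 18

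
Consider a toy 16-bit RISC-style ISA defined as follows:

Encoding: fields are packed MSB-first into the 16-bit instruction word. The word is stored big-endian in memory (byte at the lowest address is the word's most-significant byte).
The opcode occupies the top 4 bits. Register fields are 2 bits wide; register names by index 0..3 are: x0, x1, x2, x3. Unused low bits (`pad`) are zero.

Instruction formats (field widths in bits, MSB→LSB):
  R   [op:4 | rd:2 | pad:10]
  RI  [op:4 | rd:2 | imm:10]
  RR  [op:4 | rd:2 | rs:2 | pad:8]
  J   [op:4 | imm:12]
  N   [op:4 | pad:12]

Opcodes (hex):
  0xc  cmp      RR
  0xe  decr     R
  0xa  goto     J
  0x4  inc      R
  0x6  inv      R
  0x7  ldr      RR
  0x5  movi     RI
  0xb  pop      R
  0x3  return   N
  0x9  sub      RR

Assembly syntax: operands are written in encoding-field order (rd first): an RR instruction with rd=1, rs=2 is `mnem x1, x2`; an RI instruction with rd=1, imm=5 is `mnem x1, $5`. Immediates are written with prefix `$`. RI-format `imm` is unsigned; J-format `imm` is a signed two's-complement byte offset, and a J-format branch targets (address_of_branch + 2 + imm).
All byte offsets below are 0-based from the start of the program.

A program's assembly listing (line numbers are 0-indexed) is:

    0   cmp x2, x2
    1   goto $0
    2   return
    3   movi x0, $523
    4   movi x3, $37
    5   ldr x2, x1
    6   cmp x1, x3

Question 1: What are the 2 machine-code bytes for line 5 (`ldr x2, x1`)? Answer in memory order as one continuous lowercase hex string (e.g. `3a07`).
7900

L5: ldr op=0x7:4|rd=2:2|rs=1:2|pad=0:8 ⇒ 0x7900 ⇒ big 79 00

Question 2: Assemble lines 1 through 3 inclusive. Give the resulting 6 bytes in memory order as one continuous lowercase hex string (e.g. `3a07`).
a0003000520b

line 1 (goto): pack op=0xa:4|imm=0:12 = 0xa000; big→ a0 00
line 2 (return): pack op=0x3:4|pad=0:12 = 0x3000; big→ 30 00
line 3 (movi): pack op=0x5:4|rd=0:2|imm=523:10 = 0x520b; big→ 52 0b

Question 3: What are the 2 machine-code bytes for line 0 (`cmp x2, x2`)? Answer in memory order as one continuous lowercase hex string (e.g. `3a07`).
line 0 (cmp): pack op=0xc:4|rd=2:2|rs=2:2|pad=0:8 = 0xca00; big→ ca 00

ca00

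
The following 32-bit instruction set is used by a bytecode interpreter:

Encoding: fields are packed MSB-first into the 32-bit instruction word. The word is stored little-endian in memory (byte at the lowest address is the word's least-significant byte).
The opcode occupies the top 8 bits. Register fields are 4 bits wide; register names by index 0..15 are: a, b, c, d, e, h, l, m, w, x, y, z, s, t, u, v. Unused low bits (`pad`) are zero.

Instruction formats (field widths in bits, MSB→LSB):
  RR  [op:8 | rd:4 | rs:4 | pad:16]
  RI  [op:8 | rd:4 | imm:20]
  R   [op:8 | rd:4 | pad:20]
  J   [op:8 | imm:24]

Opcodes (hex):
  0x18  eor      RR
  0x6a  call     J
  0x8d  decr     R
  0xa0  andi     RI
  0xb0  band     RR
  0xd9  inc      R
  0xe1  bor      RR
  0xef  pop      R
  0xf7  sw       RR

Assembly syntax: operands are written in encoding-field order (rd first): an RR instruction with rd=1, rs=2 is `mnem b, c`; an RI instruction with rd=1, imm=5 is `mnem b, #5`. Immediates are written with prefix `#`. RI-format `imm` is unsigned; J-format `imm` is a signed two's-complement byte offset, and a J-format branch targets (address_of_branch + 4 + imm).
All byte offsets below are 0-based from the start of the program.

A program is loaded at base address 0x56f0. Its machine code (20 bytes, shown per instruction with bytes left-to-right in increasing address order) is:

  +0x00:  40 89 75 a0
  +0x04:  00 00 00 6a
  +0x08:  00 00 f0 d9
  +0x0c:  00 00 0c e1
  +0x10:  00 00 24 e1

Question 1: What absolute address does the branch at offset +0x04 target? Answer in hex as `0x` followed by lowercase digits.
[04] 00 00 00 6a → 0x6a000000
  top 8b → 0x6a → call [J]
  imm: (w>>0)&0xffffff=0x0 → #0
  target = base 0x56f0 + off 0x04 + 4 + imm 0 = 0x56f8

0x56f8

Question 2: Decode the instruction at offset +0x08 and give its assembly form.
off 0x08: read 00 00 f0 d9 as little → 0xd9f00000
  opcode bits[31:24]=0xd9: inc/R
  rd@[23:20]=0xf ⇒ v

inc v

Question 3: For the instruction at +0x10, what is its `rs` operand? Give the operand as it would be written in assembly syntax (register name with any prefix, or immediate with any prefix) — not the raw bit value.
e

[10] 00 00 24 e1 → 0xe1240000
  top 8b → 0xe1 → bor [RR]
  [23:20] rd=2 = c
  [19:16] rs=4 = e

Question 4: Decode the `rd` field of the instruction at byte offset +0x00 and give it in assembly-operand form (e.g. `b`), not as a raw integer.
+0x00: 40 89 75 a0 ⇒ word 0xa0758940 (little)
  top 8b → 0xa0 → andi [RI]
  rd@[23:20]=0x7 ⇒ m
  imm@[19:0]=0x58940 ⇒ #362816

m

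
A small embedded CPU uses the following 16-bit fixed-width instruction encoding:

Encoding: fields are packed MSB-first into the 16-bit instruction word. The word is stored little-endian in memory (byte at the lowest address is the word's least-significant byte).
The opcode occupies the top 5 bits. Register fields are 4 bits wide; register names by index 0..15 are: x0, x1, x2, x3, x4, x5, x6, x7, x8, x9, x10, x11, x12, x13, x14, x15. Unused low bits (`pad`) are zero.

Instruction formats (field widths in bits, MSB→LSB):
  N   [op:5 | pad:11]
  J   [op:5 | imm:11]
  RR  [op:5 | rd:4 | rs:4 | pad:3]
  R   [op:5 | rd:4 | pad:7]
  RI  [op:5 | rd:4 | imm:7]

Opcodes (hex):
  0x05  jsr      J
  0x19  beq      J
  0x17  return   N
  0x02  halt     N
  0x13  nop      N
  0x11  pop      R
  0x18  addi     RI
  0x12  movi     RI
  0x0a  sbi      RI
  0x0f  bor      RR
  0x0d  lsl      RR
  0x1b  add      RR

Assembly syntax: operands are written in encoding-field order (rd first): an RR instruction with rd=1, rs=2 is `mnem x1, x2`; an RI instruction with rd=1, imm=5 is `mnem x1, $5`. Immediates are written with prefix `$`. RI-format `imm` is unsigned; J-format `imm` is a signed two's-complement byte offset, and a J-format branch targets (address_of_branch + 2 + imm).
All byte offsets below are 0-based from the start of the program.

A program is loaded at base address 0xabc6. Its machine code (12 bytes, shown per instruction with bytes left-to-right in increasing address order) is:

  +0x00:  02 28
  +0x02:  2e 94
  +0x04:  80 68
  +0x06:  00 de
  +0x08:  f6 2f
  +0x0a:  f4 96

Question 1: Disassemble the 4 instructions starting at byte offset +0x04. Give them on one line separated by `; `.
+0x04: 80 68 ⇒ word 0x6880 (little)
  op=0x6880>>11=0xd ⇒ lsl (RR)
  rd: (w>>7)&0xf=0x1 → x1
  rs: (w>>3)&0xf=0x0 → x0
+0x06: 00 de ⇒ word 0xde00 (little)
  op=0xde00>>11=0x1b ⇒ add (RR)
  rd: (w>>7)&0xf=0xc → x12
  rs: (w>>3)&0xf=0x0 → x0
+0x08: f6 2f ⇒ word 0x2ff6 (little)
  op=0x2ff6>>11=0x5 ⇒ jsr (J)
  imm: (w>>0)&0x7ff=0x7f6 (s11→-10) → $-10
+0x0a: f4 96 ⇒ word 0x96f4 (little)
  op=0x96f4>>11=0x12 ⇒ movi (RI)
  rd: (w>>7)&0xf=0xd → x13
  imm: (w>>0)&0x7f=0x74 → $116

lsl x1, x0; add x12, x0; jsr $-10; movi x13, $116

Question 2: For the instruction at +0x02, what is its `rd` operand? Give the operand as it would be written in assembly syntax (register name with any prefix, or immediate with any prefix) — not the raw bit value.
+0x02: 2e 94 ⇒ word 0x942e (little)
  top 5b → 0x12 → movi [RI]
  [10:7] rd=8 = x8
  [6:0] imm=46 = $46

x8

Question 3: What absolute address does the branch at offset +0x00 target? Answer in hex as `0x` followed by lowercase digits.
off 0x00: read 02 28 as little → 0x2802
  opcode bits[15:11]=0x5: jsr/J
  imm: (w>>0)&0x7ff=0x2 → $2
  target = base 0xabc6 + off 0x00 + 2 + imm 2 = 0xabca

0xabca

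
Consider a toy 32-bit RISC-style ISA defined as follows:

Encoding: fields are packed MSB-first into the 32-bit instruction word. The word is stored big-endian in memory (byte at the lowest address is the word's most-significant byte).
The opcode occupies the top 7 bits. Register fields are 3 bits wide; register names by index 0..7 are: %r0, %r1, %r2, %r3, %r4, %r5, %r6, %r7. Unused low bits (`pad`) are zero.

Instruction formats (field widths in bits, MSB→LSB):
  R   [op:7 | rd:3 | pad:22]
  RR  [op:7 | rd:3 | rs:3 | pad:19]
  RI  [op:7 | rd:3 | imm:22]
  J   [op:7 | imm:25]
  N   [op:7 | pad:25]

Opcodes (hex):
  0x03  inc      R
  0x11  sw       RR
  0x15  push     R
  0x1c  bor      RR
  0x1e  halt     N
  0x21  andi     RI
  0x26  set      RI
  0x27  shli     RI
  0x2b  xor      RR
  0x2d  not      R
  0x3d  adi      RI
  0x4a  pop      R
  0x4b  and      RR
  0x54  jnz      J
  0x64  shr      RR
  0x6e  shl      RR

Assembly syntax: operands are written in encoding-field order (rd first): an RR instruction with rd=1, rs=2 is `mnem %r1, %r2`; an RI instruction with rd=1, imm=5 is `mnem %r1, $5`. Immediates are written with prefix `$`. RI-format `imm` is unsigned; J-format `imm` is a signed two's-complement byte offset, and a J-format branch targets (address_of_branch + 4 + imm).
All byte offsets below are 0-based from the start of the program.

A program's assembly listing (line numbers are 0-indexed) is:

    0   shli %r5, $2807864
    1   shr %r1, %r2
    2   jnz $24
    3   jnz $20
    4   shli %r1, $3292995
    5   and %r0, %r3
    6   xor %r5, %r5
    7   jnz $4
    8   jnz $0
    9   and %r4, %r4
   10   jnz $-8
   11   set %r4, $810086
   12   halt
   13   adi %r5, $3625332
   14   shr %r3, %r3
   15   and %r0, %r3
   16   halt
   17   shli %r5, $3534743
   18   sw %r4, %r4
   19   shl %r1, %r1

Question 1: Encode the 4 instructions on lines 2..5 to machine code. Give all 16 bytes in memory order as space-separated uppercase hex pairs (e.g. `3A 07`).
L2: jnz op=0x54:7|imm=24:25 ⇒ 0xa8000018 ⇒ big a8 00 00 18
L3: jnz op=0x54:7|imm=20:25 ⇒ 0xa8000014 ⇒ big a8 00 00 14
L4: shli op=0x27:7|rd=1:3|imm=3292995:22 ⇒ 0x4e723f43 ⇒ big 4e 72 3f 43
L5: and op=0x4b:7|rd=0:3|rs=3:3|pad=0:19 ⇒ 0x96180000 ⇒ big 96 18 00 00

A8 00 00 18 A8 00 00 14 4E 72 3F 43 96 18 00 00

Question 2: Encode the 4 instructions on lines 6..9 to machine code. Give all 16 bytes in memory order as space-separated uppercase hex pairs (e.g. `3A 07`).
L6: xor op=0x2b:7|rd=5:3|rs=5:3|pad=0:19 ⇒ 0x57680000 ⇒ big 57 68 00 00
L7: jnz op=0x54:7|imm=4:25 ⇒ 0xa8000004 ⇒ big a8 00 00 04
L8: jnz op=0x54:7|imm=0:25 ⇒ 0xa8000000 ⇒ big a8 00 00 00
L9: and op=0x4b:7|rd=4:3|rs=4:3|pad=0:19 ⇒ 0x97200000 ⇒ big 97 20 00 00

57 68 00 00 A8 00 00 04 A8 00 00 00 97 20 00 00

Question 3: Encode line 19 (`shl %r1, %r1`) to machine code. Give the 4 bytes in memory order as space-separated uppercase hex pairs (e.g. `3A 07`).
DC 48 00 00

L19: shl op=0x6e:7|rd=1:3|rs=1:3|pad=0:19 ⇒ 0xdc480000 ⇒ big dc 48 00 00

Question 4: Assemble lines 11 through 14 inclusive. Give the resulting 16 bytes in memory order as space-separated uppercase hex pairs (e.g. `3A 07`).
11. set fields op=0x26:7|rd=4:3|imm=810086:22 → word 4d0c5c66h → 4d 0c 5c 66
12. halt fields op=0x1e:7|pad=0:25 → word 3c000000h → 3c 00 00 00
13. adi fields op=0x3d:7|rd=5:3|imm=3625332:22 → word 7b775174h → 7b 77 51 74
14. shr fields op=0x64:7|rd=3:3|rs=3:3|pad=0:19 → word c8d80000h → c8 d8 00 00

4D 0C 5C 66 3C 00 00 00 7B 77 51 74 C8 D8 00 00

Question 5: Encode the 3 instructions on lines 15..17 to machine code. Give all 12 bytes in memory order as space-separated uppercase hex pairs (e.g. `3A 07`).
line 15 (and): pack op=0x4b:7|rd=0:3|rs=3:3|pad=0:19 = 0x96180000; big→ 96 18 00 00
line 16 (halt): pack op=0x1e:7|pad=0:25 = 0x3c000000; big→ 3c 00 00 00
line 17 (shli): pack op=0x27:7|rd=5:3|imm=3534743:22 = 0x4f75ef97; big→ 4f 75 ef 97

96 18 00 00 3C 00 00 00 4F 75 EF 97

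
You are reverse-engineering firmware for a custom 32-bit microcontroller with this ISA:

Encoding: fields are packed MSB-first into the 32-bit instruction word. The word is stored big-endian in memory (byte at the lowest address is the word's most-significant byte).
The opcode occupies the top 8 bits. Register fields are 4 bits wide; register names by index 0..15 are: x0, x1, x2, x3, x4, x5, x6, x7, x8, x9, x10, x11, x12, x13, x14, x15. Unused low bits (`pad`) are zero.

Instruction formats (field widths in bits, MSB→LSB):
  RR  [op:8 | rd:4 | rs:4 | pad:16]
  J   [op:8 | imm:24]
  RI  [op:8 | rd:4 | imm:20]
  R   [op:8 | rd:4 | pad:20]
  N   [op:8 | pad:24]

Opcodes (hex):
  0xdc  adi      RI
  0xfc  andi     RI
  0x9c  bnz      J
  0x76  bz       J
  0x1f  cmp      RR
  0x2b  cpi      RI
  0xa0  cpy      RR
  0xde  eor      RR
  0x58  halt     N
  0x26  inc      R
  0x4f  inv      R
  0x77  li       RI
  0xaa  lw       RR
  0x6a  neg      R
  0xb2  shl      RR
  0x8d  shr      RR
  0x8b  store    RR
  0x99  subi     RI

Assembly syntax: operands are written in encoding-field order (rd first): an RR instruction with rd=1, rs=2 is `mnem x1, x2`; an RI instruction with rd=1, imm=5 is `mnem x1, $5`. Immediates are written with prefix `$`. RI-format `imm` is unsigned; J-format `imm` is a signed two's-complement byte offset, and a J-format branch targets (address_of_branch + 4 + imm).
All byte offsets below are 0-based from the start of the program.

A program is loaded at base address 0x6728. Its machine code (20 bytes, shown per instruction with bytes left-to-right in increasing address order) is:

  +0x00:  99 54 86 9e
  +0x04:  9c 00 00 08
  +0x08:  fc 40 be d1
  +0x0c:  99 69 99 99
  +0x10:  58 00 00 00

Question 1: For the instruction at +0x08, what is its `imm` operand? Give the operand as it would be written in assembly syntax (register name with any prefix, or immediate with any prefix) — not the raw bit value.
+0x08: fc 40 be d1 ⇒ word 0xfc40bed1 (big)
  opcode bits[31:24]=0xfc: andi/RI
  rd@[23:20]=0x4 ⇒ x4
  imm@[19:0]=0xbed1 ⇒ $48849

$48849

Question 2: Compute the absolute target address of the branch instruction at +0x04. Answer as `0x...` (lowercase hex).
@+04  big-endian(9c 00 00 08) = 0x9c000008
  op=0x9c000008>>24=0x9c ⇒ bnz (J)
  [23:0] imm=8 = $8
  target = base 0x6728 + off 0x04 + 4 + imm 8 = 0x6738

0x6738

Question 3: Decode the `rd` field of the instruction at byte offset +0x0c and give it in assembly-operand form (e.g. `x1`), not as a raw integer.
@+0c  big-endian(99 69 99 99) = 0x99699999
  opcode bits[31:24]=0x99: subi/RI
  [23:20] rd=6 = x6
  [19:0] imm=629145 = $629145

x6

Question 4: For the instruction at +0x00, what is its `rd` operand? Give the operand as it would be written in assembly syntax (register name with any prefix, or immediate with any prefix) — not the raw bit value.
x5

[00] 99 54 86 9e → 0x9954869e
  op=0x9954869e>>24=0x99 ⇒ subi (RI)
  rd@[23:20]=0x5 ⇒ x5
  imm@[19:0]=0x4869e ⇒ $296606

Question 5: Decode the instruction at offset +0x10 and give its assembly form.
+0x10: 58 00 00 00 ⇒ word 0x58000000 (big)
  top 8b → 0x58 → halt [N]

halt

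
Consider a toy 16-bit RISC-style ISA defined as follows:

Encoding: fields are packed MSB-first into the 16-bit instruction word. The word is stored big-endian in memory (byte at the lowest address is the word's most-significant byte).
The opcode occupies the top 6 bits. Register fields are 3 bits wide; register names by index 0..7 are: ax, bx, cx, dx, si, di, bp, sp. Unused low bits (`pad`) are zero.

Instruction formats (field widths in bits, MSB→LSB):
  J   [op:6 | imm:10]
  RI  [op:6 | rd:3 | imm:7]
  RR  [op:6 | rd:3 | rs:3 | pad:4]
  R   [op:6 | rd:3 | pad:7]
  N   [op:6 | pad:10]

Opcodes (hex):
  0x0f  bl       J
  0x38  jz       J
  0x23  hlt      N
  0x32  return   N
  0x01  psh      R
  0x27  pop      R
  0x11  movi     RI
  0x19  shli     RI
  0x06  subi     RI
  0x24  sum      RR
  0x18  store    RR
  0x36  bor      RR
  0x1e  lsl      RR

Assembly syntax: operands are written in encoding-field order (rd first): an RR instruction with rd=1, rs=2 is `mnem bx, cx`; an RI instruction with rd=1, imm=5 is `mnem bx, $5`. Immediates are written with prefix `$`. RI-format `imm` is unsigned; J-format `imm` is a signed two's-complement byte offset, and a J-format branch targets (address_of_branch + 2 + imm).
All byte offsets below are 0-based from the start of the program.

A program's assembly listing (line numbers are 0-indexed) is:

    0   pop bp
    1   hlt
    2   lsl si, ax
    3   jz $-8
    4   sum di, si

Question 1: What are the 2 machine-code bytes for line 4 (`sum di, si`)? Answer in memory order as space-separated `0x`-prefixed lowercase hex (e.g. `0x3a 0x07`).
0x92 0xc0

line 4 (sum): pack op=0x24:6|rd=5:3|rs=4:3|pad=0:4 = 0x92c0; big→ 92 c0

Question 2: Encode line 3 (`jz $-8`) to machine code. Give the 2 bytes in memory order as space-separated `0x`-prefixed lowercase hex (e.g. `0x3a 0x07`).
0xe3 0xf8

3. jz fields op=0x38:6|imm=-8:10 → word e3f8h → e3 f8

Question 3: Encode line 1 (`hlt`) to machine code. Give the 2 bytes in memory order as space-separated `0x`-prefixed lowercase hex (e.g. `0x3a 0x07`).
L1: hlt op=0x23:6|pad=0:10 ⇒ 0x8c00 ⇒ big 8c 00

0x8c 0x00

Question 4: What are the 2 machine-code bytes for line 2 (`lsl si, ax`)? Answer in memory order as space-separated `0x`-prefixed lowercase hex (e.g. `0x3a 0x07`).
line 2 (lsl): pack op=0x1e:6|rd=4:3|rs=0:3|pad=0:4 = 0x7a00; big→ 7a 00

0x7a 0x00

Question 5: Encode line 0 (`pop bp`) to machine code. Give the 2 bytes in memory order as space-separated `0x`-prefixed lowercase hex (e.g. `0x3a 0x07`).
0x9f 0x00

line 0 (pop): pack op=0x27:6|rd=6:3|pad=0:7 = 0x9f00; big→ 9f 00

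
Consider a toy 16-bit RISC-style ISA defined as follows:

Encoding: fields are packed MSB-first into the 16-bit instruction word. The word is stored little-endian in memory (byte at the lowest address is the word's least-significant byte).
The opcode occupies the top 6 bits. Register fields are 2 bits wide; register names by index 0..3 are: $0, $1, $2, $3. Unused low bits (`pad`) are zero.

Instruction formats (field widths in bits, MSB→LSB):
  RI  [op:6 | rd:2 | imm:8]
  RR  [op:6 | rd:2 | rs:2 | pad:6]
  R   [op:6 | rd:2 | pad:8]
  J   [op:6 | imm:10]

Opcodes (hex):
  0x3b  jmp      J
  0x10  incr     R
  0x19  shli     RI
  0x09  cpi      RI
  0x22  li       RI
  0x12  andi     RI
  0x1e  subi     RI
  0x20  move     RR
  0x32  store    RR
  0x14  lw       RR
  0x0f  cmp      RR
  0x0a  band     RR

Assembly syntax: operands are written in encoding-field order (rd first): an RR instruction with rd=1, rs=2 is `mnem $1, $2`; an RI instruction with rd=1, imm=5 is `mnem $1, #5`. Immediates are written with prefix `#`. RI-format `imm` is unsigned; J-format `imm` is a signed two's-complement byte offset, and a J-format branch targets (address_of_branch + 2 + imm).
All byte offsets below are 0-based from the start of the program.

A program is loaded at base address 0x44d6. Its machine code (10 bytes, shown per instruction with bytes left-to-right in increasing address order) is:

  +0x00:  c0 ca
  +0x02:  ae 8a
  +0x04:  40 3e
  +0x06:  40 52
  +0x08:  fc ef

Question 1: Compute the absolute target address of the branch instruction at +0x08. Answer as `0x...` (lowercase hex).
0x44dc

off 0x08: read fc ef as little → 0xeffc
  opcode bits[15:10]=0x3b: jmp/J
  imm: (w>>0)&0x3ff=0x3fc (s10→-4) → #-4
  target = base 0x44d6 + off 0x08 + 2 + imm -4 = 0x44dc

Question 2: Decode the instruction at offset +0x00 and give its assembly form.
store $2, $3

+0x00: c0 ca ⇒ word 0xcac0 (little)
  op=0xcac0>>10=0x32 ⇒ store (RR)
  [9:8] rd=2 = $2
  [7:6] rs=3 = $3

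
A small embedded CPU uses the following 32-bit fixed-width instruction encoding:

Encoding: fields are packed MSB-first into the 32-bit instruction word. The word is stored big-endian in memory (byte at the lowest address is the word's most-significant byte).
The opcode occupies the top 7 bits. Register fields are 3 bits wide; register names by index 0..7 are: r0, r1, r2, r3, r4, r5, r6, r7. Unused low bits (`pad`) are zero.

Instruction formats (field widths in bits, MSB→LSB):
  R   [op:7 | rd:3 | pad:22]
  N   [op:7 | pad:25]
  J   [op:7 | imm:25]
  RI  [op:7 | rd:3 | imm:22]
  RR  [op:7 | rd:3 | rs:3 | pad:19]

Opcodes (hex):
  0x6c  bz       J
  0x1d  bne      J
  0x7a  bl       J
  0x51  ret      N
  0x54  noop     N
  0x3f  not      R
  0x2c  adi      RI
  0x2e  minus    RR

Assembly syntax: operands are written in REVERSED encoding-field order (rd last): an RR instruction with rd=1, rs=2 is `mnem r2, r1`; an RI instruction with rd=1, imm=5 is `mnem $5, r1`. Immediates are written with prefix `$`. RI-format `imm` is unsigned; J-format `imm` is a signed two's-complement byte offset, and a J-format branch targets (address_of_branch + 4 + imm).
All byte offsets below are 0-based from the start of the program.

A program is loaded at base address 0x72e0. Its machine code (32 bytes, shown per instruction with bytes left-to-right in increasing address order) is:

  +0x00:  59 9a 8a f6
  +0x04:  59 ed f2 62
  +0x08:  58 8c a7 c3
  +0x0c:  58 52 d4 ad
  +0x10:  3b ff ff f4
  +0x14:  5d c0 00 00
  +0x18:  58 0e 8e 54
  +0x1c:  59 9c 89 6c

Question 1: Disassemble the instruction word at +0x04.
adi $3011170, r7

+0x04: 59 ed f2 62 ⇒ word 0x59edf262 (big)
  top 7b → 0x2c → adi [RI]
  [24:22] rd=7 = r7
  [21:0] imm=3011170 = $3011170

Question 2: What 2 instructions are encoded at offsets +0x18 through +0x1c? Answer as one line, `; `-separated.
@+18  big-endian(58 0e 8e 54) = 0x580e8e54
  op=0x580e8e54>>25=0x2c ⇒ adi (RI)
  rd: (w>>22)&0x7=0x0 → r0
  imm: (w>>0)&0x3fffff=0xe8e54 → $953940
@+1c  big-endian(59 9c 89 6c) = 0x599c896c
  op=0x599c896c>>25=0x2c ⇒ adi (RI)
  rd: (w>>22)&0x7=0x6 → r6
  imm: (w>>0)&0x3fffff=0x1c896c → $1870188

adi $953940, r0; adi $1870188, r6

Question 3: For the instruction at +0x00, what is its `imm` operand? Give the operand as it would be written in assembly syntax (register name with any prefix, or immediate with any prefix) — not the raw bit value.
[00] 59 9a 8a f6 → 0x599a8af6
  op=0x599a8af6>>25=0x2c ⇒ adi (RI)
  rd@[24:22]=0x6 ⇒ r6
  imm@[21:0]=0x1a8af6 ⇒ $1739510

$1739510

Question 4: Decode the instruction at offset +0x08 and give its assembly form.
adi $829379, r2

+0x08: 58 8c a7 c3 ⇒ word 0x588ca7c3 (big)
  opcode bits[31:25]=0x2c: adi/RI
  rd: (w>>22)&0x7=0x2 → r2
  imm: (w>>0)&0x3fffff=0xca7c3 → $829379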